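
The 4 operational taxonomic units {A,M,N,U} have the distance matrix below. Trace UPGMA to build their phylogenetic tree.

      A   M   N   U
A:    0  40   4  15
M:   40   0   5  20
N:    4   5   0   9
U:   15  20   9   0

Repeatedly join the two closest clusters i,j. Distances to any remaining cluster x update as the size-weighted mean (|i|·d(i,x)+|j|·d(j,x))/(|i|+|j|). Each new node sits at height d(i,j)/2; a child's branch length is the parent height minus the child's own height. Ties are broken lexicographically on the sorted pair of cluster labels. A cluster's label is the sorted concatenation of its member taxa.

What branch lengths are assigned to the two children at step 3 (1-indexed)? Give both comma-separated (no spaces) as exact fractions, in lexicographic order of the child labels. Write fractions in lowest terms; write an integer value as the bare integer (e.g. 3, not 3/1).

29/6,65/6

1. join A+N (d=4) ⇒ AN; edges |A|=2, |N|=2
  updated: d(AN,M)=45/2, d(AN,U)=12
2. join AN+U (d=12) ⇒ ANU; edges |AN|=4, |U|=6
  updated: d(ANU,M)=65/3
3. join ANU+M (d=65/3) ⇒ AMNU; edges |ANU|=29/6, |M|=65/6
final tree: (((A:2,N:2):4,U:6):29/6,M:65/6)
total length: 89/3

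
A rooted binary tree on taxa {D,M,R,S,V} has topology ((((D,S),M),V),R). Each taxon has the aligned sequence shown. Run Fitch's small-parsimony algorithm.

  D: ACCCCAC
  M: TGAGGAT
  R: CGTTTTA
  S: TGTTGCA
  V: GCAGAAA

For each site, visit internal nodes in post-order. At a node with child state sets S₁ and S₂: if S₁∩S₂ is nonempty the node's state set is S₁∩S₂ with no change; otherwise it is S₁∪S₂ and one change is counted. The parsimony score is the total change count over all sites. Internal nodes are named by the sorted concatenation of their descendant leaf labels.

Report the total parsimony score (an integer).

18

site 0, node DS: D={A} ∪ S={T} → {A,T} (+1)
site 0, node DMS: DS={A,T} ∩ M={T} → {T} (+0)
site 0, node DMSV: DMS={T} ∪ V={G} → {G,T} (+1)
site 0, node DMRSV: DMSV={G,T} ∪ R={C} → {C,G,T} (+1)
site 1, node DS: D={C} ∪ S={G} → {C,G} (+1)
site 1, node DMS: DS={C,G} ∩ M={G} → {G} (+0)
site 1, node DMSV: DMS={G} ∪ V={C} → {C,G} (+1)
site 1, node DMRSV: DMSV={C,G} ∩ R={G} → {G} (+0)
site 2, node DS: D={C} ∪ S={T} → {C,T} (+1)
site 2, node DMS: DS={C,T} ∪ M={A} → {A,C,T} (+1)
site 2, node DMSV: DMS={A,C,T} ∩ V={A} → {A} (+0)
site 2, node DMRSV: DMSV={A} ∪ R={T} → {A,T} (+1)
site 3, node DS: D={C} ∪ S={T} → {C,T} (+1)
site 3, node DMS: DS={C,T} ∪ M={G} → {C,G,T} (+1)
site 3, node DMSV: DMS={C,G,T} ∩ V={G} → {G} (+0)
site 3, node DMRSV: DMSV={G} ∪ R={T} → {G,T} (+1)
site 4, node DS: D={C} ∪ S={G} → {C,G} (+1)
site 4, node DMS: DS={C,G} ∩ M={G} → {G} (+0)
site 4, node DMSV: DMS={G} ∪ V={A} → {A,G} (+1)
site 4, node DMRSV: DMSV={A,G} ∪ R={T} → {A,G,T} (+1)
site 5, node DS: D={A} ∪ S={C} → {A,C} (+1)
site 5, node DMS: DS={A,C} ∩ M={A} → {A} (+0)
site 5, node DMSV: DMS={A} ∩ V={A} → {A} (+0)
site 5, node DMRSV: DMSV={A} ∪ R={T} → {A,T} (+1)
site 6, node DS: D={C} ∪ S={A} → {A,C} (+1)
site 6, node DMS: DS={A,C} ∪ M={T} → {A,C,T} (+1)
site 6, node DMSV: DMS={A,C,T} ∩ V={A} → {A} (+0)
site 6, node DMRSV: DMSV={A} ∩ R={A} → {A} (+0)
per-site changes: [3, 2, 3, 3, 3, 2, 2]; total = 18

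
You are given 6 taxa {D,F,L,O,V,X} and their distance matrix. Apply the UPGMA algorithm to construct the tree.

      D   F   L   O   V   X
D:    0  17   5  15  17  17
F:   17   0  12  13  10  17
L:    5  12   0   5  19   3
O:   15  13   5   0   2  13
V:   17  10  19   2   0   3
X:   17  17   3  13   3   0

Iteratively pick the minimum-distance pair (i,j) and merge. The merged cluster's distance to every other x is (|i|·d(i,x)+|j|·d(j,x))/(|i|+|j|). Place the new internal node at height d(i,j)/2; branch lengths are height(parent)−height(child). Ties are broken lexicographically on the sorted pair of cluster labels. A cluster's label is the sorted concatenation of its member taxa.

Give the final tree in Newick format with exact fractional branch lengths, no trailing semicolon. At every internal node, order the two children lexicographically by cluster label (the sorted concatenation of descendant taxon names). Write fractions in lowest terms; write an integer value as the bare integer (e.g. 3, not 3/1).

1. join O+V (d=2) ⇒ OV; edges |O|=1, |V|=1
  updated: d(D,OV)=16, d(F,OV)=23/2, d(L,OV)=12, d(OV,X)=8
2. join L+X (d=3) ⇒ LX; edges |L|=3/2, |X|=3/2
  updated: d(D,LX)=11, d(F,LX)=29/2, d(LX,OV)=10
3. join LX+OV (d=10) ⇒ LOVX; edges |LX|=7/2, |OV|=4
  updated: d(D,LOVX)=27/2, d(F,LOVX)=13
4. join F+LOVX (d=13) ⇒ FLOVX; edges |F|=13/2, |LOVX|=3/2
  updated: d(D,FLOVX)=71/5
5. join D+FLOVX (d=71/5) ⇒ DFLOVX; edges |D|=71/10, |FLOVX|=3/5
final tree: (D:71/10,(F:13/2,((L:3/2,X:3/2):7/2,(O:1,V:1):4):3/2):3/5)
total length: 141/5

(D:71/10,(F:13/2,((L:3/2,X:3/2):7/2,(O:1,V:1):4):3/2):3/5)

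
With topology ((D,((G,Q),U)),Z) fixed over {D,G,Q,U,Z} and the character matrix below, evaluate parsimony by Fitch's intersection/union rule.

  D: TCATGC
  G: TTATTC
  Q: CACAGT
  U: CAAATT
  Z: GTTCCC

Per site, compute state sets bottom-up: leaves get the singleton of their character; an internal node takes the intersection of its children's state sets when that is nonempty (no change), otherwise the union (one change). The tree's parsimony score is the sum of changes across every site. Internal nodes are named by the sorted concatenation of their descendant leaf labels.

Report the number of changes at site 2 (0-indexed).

2

[col 0] GQ: children G:{T}, Q:{C} ∪→ {C,T}; cost 1
[col 0] GQU: children GQ:{C,T}, U:{C} ∩→ {C}; cost 0
[col 0] DGQU: children D:{T}, GQU:{C} ∪→ {C,T}; cost 1
[col 0] DGQUZ: children DGQU:{C,T}, Z:{G} ∪→ {C,G,T}; cost 1
[col 1] GQ: children G:{T}, Q:{A} ∪→ {A,T}; cost 1
[col 1] GQU: children GQ:{A,T}, U:{A} ∩→ {A}; cost 0
[col 1] DGQU: children D:{C}, GQU:{A} ∪→ {A,C}; cost 1
[col 1] DGQUZ: children DGQU:{A,C}, Z:{T} ∪→ {A,C,T}; cost 1
[col 2] GQ: children G:{A}, Q:{C} ∪→ {A,C}; cost 1
[col 2] GQU: children GQ:{A,C}, U:{A} ∩→ {A}; cost 0
[col 2] DGQU: children D:{A}, GQU:{A} ∩→ {A}; cost 0
[col 2] DGQUZ: children DGQU:{A}, Z:{T} ∪→ {A,T}; cost 1
[col 3] GQ: children G:{T}, Q:{A} ∪→ {A,T}; cost 1
[col 3] GQU: children GQ:{A,T}, U:{A} ∩→ {A}; cost 0
[col 3] DGQU: children D:{T}, GQU:{A} ∪→ {A,T}; cost 1
[col 3] DGQUZ: children DGQU:{A,T}, Z:{C} ∪→ {A,C,T}; cost 1
[col 4] GQ: children G:{T}, Q:{G} ∪→ {G,T}; cost 1
[col 4] GQU: children GQ:{G,T}, U:{T} ∩→ {T}; cost 0
[col 4] DGQU: children D:{G}, GQU:{T} ∪→ {G,T}; cost 1
[col 4] DGQUZ: children DGQU:{G,T}, Z:{C} ∪→ {C,G,T}; cost 1
[col 5] GQ: children G:{C}, Q:{T} ∪→ {C,T}; cost 1
[col 5] GQU: children GQ:{C,T}, U:{T} ∩→ {T}; cost 0
[col 5] DGQU: children D:{C}, GQU:{T} ∪→ {C,T}; cost 1
[col 5] DGQUZ: children DGQU:{C,T}, Z:{C} ∩→ {C}; cost 0
per-site changes: [3, 3, 2, 3, 3, 2]; total = 16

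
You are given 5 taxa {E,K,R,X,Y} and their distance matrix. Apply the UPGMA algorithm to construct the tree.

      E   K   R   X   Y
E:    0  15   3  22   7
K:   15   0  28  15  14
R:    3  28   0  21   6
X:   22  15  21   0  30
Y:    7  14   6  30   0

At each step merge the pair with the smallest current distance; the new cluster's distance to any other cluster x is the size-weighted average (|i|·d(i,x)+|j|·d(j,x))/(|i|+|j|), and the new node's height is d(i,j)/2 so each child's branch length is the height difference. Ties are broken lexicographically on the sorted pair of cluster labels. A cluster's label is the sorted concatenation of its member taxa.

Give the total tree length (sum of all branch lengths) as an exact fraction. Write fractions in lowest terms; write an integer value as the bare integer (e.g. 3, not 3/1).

407/12

step 1: merge (E,R) at d=3; branch lengths E→3/2, R→3/2; new cluster ER
  updated: d(ER,K)=43/2, d(ER,X)=43/2, d(ER,Y)=13/2
step 2: merge (ER,Y) at d=13/2; branch lengths ER→7/4, Y→13/4; new cluster ERY
  updated: d(ERY,K)=19, d(ERY,X)=73/3
step 3: merge (K,X) at d=15; branch lengths K→15/2, X→15/2; new cluster KX
  updated: d(ERY,KX)=65/3
step 4: merge (ERY,KX) at d=65/3; branch lengths ERY→91/12, KX→10/3; new cluster EKRXY
final tree: (((E:3/2,R:3/2):7/4,Y:13/4):91/12,(K:15/2,X:15/2):10/3)
total length: 407/12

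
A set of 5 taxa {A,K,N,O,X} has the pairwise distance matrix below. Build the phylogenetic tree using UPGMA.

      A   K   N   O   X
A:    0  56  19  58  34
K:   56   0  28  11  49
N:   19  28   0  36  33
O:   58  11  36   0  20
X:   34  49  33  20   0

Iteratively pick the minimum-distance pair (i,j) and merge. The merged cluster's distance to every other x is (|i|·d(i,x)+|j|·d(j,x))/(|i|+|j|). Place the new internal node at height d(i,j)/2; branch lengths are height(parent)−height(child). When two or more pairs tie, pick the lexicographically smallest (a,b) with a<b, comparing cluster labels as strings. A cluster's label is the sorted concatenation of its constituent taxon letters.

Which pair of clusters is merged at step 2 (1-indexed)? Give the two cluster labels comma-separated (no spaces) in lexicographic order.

A,N

1. join K+O (d=11) ⇒ KO; edges |K|=11/2, |O|=11/2
  updated: d(A,KO)=57, d(KO,N)=32, d(KO,X)=69/2
2. join A+N (d=19) ⇒ AN; edges |A|=19/2, |N|=19/2
  updated: d(AN,KO)=89/2, d(AN,X)=67/2
3. join AN+X (d=67/2) ⇒ ANX; edges |AN|=29/4, |X|=67/4
  updated: d(ANX,KO)=247/6
4. join ANX+KO (d=247/6) ⇒ AKNOX; edges |ANX|=23/6, |KO|=181/12
final tree: (((A:19/2,N:19/2):29/4,X:67/4):23/6,(K:11/2,O:11/2):181/12)
total length: 875/12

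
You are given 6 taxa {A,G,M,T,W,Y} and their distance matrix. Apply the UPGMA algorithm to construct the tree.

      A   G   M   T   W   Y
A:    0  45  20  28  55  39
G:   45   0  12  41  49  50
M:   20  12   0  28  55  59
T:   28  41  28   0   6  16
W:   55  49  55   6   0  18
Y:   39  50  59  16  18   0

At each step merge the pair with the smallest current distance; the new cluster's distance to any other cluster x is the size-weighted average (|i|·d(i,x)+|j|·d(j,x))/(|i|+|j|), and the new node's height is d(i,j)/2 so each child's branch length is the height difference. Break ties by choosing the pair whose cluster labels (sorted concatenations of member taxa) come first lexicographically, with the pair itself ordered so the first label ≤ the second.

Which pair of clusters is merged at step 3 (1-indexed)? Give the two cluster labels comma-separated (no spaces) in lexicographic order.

step 1: merge (T,W) at d=6; branch lengths T→3, W→3; new cluster TW
  updated: d(A,TW)=83/2, d(G,TW)=45, d(M,TW)=83/2, d(TW,Y)=17
step 2: merge (G,M) at d=12; branch lengths G→6, M→6; new cluster GM
  updated: d(A,GM)=65/2, d(GM,TW)=173/4, d(GM,Y)=109/2
step 3: merge (TW,Y) at d=17; branch lengths TW→11/2, Y→17/2; new cluster TWY
  updated: d(A,TWY)=122/3, d(GM,TWY)=47
step 4: merge (A,GM) at d=65/2; branch lengths A→65/4, GM→41/4; new cluster AGM
  updated: d(AGM,TWY)=404/9
step 5: merge (AGM,TWY) at d=404/9; branch lengths AGM→223/36, TWY→251/18; new cluster AGMTWY
final tree: ((A:65/4,(G:6,M:6):41/4):223/36,((T:3,W:3):11/2,Y:17/2):251/18)
total length: 2831/36

TW,Y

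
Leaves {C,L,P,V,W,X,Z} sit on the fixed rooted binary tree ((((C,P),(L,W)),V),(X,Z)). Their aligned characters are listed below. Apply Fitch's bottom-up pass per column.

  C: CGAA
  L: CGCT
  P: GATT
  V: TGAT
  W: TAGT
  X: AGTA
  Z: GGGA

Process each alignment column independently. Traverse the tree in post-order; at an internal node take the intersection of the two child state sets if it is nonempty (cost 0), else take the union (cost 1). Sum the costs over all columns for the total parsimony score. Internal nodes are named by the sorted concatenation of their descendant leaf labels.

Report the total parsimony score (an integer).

CP@0: {C} ∪ {G} = {C,G} (union, +1)
LW@0: {C} ∪ {T} = {C,T} (union, +1)
CLPW@0: {C,G} ∩ {C,T} = {C} (intersection, +0)
CLPVW@0: {C} ∪ {T} = {C,T} (union, +1)
XZ@0: {A} ∪ {G} = {A,G} (union, +1)
CLPVWXZ@0: {C,T} ∪ {A,G} = {A,C,G,T} (union, +1)
CP@1: {G} ∪ {A} = {A,G} (union, +1)
LW@1: {G} ∪ {A} = {A,G} (union, +1)
CLPW@1: {A,G} ∩ {A,G} = {A,G} (intersection, +0)
CLPVW@1: {A,G} ∩ {G} = {G} (intersection, +0)
XZ@1: {G} ∩ {G} = {G} (intersection, +0)
CLPVWXZ@1: {G} ∩ {G} = {G} (intersection, +0)
CP@2: {A} ∪ {T} = {A,T} (union, +1)
LW@2: {C} ∪ {G} = {C,G} (union, +1)
CLPW@2: {A,T} ∪ {C,G} = {A,C,G,T} (union, +1)
CLPVW@2: {A,C,G,T} ∩ {A} = {A} (intersection, +0)
XZ@2: {T} ∪ {G} = {G,T} (union, +1)
CLPVWXZ@2: {A} ∪ {G,T} = {A,G,T} (union, +1)
CP@3: {A} ∪ {T} = {A,T} (union, +1)
LW@3: {T} ∩ {T} = {T} (intersection, +0)
CLPW@3: {A,T} ∩ {T} = {T} (intersection, +0)
CLPVW@3: {T} ∩ {T} = {T} (intersection, +0)
XZ@3: {A} ∩ {A} = {A} (intersection, +0)
CLPVWXZ@3: {T} ∪ {A} = {A,T} (union, +1)
per-site changes: [5, 2, 5, 2]; total = 14

14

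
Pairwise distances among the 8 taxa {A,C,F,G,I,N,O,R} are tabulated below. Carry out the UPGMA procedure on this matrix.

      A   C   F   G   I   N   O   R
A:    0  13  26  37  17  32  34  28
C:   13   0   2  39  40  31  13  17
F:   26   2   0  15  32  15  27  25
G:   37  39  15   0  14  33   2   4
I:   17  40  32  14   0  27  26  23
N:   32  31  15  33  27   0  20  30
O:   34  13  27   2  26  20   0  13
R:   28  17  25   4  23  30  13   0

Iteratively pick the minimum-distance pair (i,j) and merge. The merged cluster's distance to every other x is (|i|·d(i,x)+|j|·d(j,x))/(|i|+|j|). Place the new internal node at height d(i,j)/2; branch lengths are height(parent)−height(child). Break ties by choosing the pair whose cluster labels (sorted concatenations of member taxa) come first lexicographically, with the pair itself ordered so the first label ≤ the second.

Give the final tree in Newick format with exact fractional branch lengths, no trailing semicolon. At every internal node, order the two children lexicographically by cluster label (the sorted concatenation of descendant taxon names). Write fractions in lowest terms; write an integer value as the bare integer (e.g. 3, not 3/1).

((A:17/2,I:17/2):16/3,(((C:1,F:1):31/3,((G:1,O:1):13/4,R:17/4):85/12):47/30,N:129/10):14/15)

step 1: merge (C,F) at d=2; branch lengths C→1, F→1; new cluster CF
  updated: d(A,CF)=39/2, d(CF,G)=27, d(CF,I)=36, d(CF,N)=23, d(CF,O)=20, d(CF,R)=21
step 2: merge (G,O) at d=2; branch lengths G→1, O→1; new cluster GO
  updated: d(A,GO)=71/2, d(CF,GO)=47/2, d(GO,I)=20, d(GO,N)=53/2, d(GO,R)=17/2
step 3: merge (GO,R) at d=17/2; branch lengths GO→13/4, R→17/4; new cluster GOR
  updated: d(A,GOR)=33, d(CF,GOR)=68/3, d(GOR,I)=21, d(GOR,N)=83/3
step 4: merge (A,I) at d=17; branch lengths A→17/2, I→17/2; new cluster AI
  updated: d(AI,CF)=111/4, d(AI,GOR)=27, d(AI,N)=59/2
step 5: merge (CF,GOR) at d=68/3; branch lengths CF→31/3, GOR→85/12; new cluster CFGOR
  updated: d(AI,CFGOR)=273/10, d(CFGOR,N)=129/5
step 6: merge (CFGOR,N) at d=129/5; branch lengths CFGOR→47/30, N→129/10; new cluster CFGNOR
  updated: d(AI,CFGNOR)=83/3
step 7: merge (AI,CFGNOR) at d=83/3; branch lengths AI→16/3, CFGNOR→14/15; new cluster ACFGINOR
final tree: ((A:17/2,I:17/2):16/3,(((C:1,F:1):31/3,((G:1,O:1):13/4,R:17/4):85/12):47/30,N:129/10):14/15)
total length: 1333/20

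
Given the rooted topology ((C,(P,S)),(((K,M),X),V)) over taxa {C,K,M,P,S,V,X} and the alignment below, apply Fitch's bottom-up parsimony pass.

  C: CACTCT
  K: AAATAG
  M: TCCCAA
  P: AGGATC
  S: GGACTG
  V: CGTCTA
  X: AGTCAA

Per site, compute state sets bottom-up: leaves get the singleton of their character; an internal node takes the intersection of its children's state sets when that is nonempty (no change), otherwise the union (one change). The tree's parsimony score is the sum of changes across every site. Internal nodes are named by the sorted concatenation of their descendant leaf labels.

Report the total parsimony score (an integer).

21

site 0, node PS: P={A} ∪ S={G} → {A,G} (+1)
site 0, node CPS: C={C} ∪ PS={A,G} → {A,C,G} (+1)
site 0, node KM: K={A} ∪ M={T} → {A,T} (+1)
site 0, node KMX: KM={A,T} ∩ X={A} → {A} (+0)
site 0, node KMVX: KMX={A} ∪ V={C} → {A,C} (+1)
site 0, node CKMPSVX: CPS={A,C,G} ∩ KMVX={A,C} → {A,C} (+0)
site 1, node PS: P={G} ∩ S={G} → {G} (+0)
site 1, node CPS: C={A} ∪ PS={G} → {A,G} (+1)
site 1, node KM: K={A} ∪ M={C} → {A,C} (+1)
site 1, node KMX: KM={A,C} ∪ X={G} → {A,C,G} (+1)
site 1, node KMVX: KMX={A,C,G} ∩ V={G} → {G} (+0)
site 1, node CKMPSVX: CPS={A,G} ∩ KMVX={G} → {G} (+0)
site 2, node PS: P={G} ∪ S={A} → {A,G} (+1)
site 2, node CPS: C={C} ∪ PS={A,G} → {A,C,G} (+1)
site 2, node KM: K={A} ∪ M={C} → {A,C} (+1)
site 2, node KMX: KM={A,C} ∪ X={T} → {A,C,T} (+1)
site 2, node KMVX: KMX={A,C,T} ∩ V={T} → {T} (+0)
site 2, node CKMPSVX: CPS={A,C,G} ∪ KMVX={T} → {A,C,G,T} (+1)
site 3, node PS: P={A} ∪ S={C} → {A,C} (+1)
site 3, node CPS: C={T} ∪ PS={A,C} → {A,C,T} (+1)
site 3, node KM: K={T} ∪ M={C} → {C,T} (+1)
site 3, node KMX: KM={C,T} ∩ X={C} → {C} (+0)
site 3, node KMVX: KMX={C} ∩ V={C} → {C} (+0)
site 3, node CKMPSVX: CPS={A,C,T} ∩ KMVX={C} → {C} (+0)
site 4, node PS: P={T} ∩ S={T} → {T} (+0)
site 4, node CPS: C={C} ∪ PS={T} → {C,T} (+1)
site 4, node KM: K={A} ∩ M={A} → {A} (+0)
site 4, node KMX: KM={A} ∩ X={A} → {A} (+0)
site 4, node KMVX: KMX={A} ∪ V={T} → {A,T} (+1)
site 4, node CKMPSVX: CPS={C,T} ∩ KMVX={A,T} → {T} (+0)
site 5, node PS: P={C} ∪ S={G} → {C,G} (+1)
site 5, node CPS: C={T} ∪ PS={C,G} → {C,G,T} (+1)
site 5, node KM: K={G} ∪ M={A} → {A,G} (+1)
site 5, node KMX: KM={A,G} ∩ X={A} → {A} (+0)
site 5, node KMVX: KMX={A} ∩ V={A} → {A} (+0)
site 5, node CKMPSVX: CPS={C,G,T} ∪ KMVX={A} → {A,C,G,T} (+1)
per-site changes: [4, 3, 5, 3, 2, 4]; total = 21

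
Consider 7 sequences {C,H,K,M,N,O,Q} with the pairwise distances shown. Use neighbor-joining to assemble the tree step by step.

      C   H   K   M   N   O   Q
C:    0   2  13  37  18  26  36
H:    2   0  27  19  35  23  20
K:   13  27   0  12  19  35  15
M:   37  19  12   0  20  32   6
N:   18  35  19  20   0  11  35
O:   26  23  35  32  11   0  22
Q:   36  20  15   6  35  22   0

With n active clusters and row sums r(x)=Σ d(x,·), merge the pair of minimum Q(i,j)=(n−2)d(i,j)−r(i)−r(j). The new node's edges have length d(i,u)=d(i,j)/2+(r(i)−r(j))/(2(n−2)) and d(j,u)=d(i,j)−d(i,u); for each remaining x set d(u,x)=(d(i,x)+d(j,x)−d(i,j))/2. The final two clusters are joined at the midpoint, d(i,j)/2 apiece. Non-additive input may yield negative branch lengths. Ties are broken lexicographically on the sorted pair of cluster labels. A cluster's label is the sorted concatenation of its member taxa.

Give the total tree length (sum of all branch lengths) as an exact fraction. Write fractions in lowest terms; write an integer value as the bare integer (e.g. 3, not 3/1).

iteration 1: select C,H (d=2, Q=-248); attach at lengths (8/5, 2/5); label the merged cluster CH
  updated: d(CH,K)=19, d(CH,M)=27, d(CH,N)=51/2, d(CH,O)=47/2, d(CH,Q)=27
iteration 2: select N,O (d=11, Q=-190); attach at lengths (31/8, 57/8); label the merged cluster NO
  updated: d(CH,NO)=19, d(K,NO)=43/2, d(M,NO)=41/2, d(NO,Q)=23
iteration 3: select CH,NO (d=19, Q=-119); attach at lengths (65/6, 49/6); label the merged cluster CHNO
  updated: d(CHNO,K)=43/4, d(CHNO,M)=57/4, d(CHNO,Q)=31/2
iteration 4: select CHNO,K (d=43/4, Q=-227/4); attach at lengths (97/16, 75/16); label the merged cluster CHKNO
  updated: d(CHKNO,M)=31/4, d(CHKNO,Q)=79/8
iteration 5: select CHKNO,M (d=31/4, Q=-189/8); attach at lengths (93/16, 31/16); label the merged cluster CHKMNO
  updated: d(CHKMNO,Q)=65/16
iteration 6: select CHKMNO,Q (d=65/16); attach at lengths (65/32, 65/32); label the merged cluster CHKMNOQ
final tree: (((((C:8/5,H:2/5):65/6,(N:31/8,O:57/8):49/6):97/16,K:75/16):93/16,M:31/16):65/32,Q:65/32)
total length: 873/16

873/16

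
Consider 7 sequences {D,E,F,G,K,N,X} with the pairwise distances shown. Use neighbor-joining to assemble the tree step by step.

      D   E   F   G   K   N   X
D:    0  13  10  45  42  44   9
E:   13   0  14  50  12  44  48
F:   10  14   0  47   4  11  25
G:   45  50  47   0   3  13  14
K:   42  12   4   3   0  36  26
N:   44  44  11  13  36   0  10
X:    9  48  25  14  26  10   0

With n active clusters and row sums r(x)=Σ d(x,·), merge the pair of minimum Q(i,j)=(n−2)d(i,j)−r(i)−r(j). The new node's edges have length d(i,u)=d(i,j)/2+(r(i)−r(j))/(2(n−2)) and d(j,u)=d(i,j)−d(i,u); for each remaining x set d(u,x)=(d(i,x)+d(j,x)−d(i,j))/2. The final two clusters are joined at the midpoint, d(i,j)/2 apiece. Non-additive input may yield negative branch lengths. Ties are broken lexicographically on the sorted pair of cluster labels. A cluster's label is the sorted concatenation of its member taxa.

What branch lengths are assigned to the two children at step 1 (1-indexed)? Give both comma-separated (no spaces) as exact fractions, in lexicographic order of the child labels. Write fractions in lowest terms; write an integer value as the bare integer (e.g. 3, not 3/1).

32/5,-17/5

step 1: merge (G,K) at d=3, Q=-280; branch lengths G→32/5, K→-17/5; new cluster GK
  updated: d(D,GK)=42, d(E,GK)=59/2, d(F,GK)=24, d(GK,N)=23, d(GK,X)=37/2
step 2: merge (D,E) at d=13, Q=-429/2; branch lengths D→43/16, E→165/16; new cluster DE
  updated: d(DE,F)=11/2, d(DE,GK)=117/4, d(DE,N)=75/2, d(DE,X)=22
step 3: merge (DE,F) at d=11/2, Q=-573/4; branch lengths DE→181/24, F→-49/24; new cluster DEF
  updated: d(DEF,GK)=191/8, d(DEF,N)=43/2, d(DEF,X)=83/4
step 4: merge (DEF,GK) at d=191/8, Q=-335/4; branch lengths DEF→97/8, GK→47/4; new cluster DEFGK
  updated: d(DEFGK,N)=165/16, d(DEFGK,X)=123/16
step 5: merge (DEFGK,N) at d=165/16, Q=-28; branch lengths DEFGK→4, N→101/16; new cluster DEFGKN
  updated: d(DEFGKN,X)=59/16
step 6: merge (DEFGKN,X) at d=59/16; branch lengths DEFGKN→59/32, X→59/32; new cluster DEFGKNX
final tree: (((((D:43/16,E:165/16):181/24,F:-49/24):97/8,(G:32/5,K:-17/5):47/4):4,N:101/16):59/32,X:59/32)
total length: 475/8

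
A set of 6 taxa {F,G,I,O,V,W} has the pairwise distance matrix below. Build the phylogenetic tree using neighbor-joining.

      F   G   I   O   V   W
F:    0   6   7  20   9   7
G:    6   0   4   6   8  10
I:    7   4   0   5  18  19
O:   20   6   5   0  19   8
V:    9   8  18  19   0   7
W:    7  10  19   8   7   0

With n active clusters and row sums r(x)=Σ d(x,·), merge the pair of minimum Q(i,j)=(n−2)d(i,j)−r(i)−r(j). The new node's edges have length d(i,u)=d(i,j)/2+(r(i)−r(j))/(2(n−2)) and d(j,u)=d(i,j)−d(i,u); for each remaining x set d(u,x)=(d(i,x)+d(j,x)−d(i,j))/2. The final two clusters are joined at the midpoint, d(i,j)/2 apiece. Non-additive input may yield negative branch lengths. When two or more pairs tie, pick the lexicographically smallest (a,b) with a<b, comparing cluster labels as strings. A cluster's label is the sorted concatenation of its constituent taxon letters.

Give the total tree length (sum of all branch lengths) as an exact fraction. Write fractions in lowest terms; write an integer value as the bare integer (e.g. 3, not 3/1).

189/8

step 1: merge (I,O) at d=5, Q=-91; branch lengths I→15/8, O→25/8; new cluster IO
  updated: d(F,IO)=11, d(G,IO)=5/2, d(IO,V)=16, d(IO,W)=11
step 2: merge (G,IO) at d=5/2, Q=-119/2; branch lengths G→-13/12, IO→43/12; new cluster GIO
  updated: d(F,GIO)=29/4, d(GIO,V)=43/4, d(GIO,W)=37/4
step 3: merge (F,GIO) at d=29/4, Q=-36; branch lengths F→21/8, GIO→37/8; new cluster FGIO
  updated: d(FGIO,V)=25/4, d(FGIO,W)=9/2
step 4: merge (FGIO,V) at d=25/4, Q=-71/4; branch lengths FGIO→15/8, V→35/8; new cluster FGIOV
  updated: d(FGIOV,W)=21/8
step 5: merge (FGIOV,W) at d=21/8; branch lengths FGIOV→21/16, W→21/16; new cluster FGIOVW
final tree: (((F:21/8,(G:-13/12,(I:15/8,O:25/8):43/12):37/8):15/8,V:35/8):21/16,W:21/16)
total length: 189/8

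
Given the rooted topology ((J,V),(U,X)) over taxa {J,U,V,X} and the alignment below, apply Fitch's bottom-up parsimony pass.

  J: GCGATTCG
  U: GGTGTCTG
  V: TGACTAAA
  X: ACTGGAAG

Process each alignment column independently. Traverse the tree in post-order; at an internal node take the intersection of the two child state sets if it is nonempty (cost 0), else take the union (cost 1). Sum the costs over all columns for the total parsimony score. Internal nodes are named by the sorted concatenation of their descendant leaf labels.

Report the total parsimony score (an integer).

14

JV@0: {G} ∪ {T} = {G,T} (union, +1)
UX@0: {G} ∪ {A} = {A,G} (union, +1)
JUVX@0: {G,T} ∩ {A,G} = {G} (intersection, +0)
JV@1: {C} ∪ {G} = {C,G} (union, +1)
UX@1: {G} ∪ {C} = {C,G} (union, +1)
JUVX@1: {C,G} ∩ {C,G} = {C,G} (intersection, +0)
JV@2: {G} ∪ {A} = {A,G} (union, +1)
UX@2: {T} ∩ {T} = {T} (intersection, +0)
JUVX@2: {A,G} ∪ {T} = {A,G,T} (union, +1)
JV@3: {A} ∪ {C} = {A,C} (union, +1)
UX@3: {G} ∩ {G} = {G} (intersection, +0)
JUVX@3: {A,C} ∪ {G} = {A,C,G} (union, +1)
JV@4: {T} ∩ {T} = {T} (intersection, +0)
UX@4: {T} ∪ {G} = {G,T} (union, +1)
JUVX@4: {T} ∩ {G,T} = {T} (intersection, +0)
JV@5: {T} ∪ {A} = {A,T} (union, +1)
UX@5: {C} ∪ {A} = {A,C} (union, +1)
JUVX@5: {A,T} ∩ {A,C} = {A} (intersection, +0)
JV@6: {C} ∪ {A} = {A,C} (union, +1)
UX@6: {T} ∪ {A} = {A,T} (union, +1)
JUVX@6: {A,C} ∩ {A,T} = {A} (intersection, +0)
JV@7: {G} ∪ {A} = {A,G} (union, +1)
UX@7: {G} ∩ {G} = {G} (intersection, +0)
JUVX@7: {A,G} ∩ {G} = {G} (intersection, +0)
per-site changes: [2, 2, 2, 2, 1, 2, 2, 1]; total = 14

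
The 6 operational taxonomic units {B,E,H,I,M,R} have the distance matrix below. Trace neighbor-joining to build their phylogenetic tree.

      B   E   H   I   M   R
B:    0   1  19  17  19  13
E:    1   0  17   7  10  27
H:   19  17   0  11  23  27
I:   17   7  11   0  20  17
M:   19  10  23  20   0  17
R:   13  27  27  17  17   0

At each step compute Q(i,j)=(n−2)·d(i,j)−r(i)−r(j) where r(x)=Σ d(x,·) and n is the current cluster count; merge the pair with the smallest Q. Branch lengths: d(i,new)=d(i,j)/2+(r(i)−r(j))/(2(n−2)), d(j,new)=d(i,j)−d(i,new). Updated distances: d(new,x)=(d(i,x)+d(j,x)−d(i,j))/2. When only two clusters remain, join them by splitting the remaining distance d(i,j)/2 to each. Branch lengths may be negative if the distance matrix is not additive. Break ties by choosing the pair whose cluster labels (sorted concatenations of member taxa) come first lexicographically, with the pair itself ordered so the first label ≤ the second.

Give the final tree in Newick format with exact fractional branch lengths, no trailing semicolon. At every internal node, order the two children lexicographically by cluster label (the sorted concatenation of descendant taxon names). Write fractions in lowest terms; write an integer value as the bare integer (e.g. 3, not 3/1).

((((B:11/8,E:-3/8):19/4,(H:26/3,I:7/3):17/4):7/2,M:7):5,R:5)

step 1: merge (B,E) at d=1, Q=-127; branch lengths B→11/8, E→-3/8; new cluster BE
  updated: d(BE,H)=35/2, d(BE,I)=23/2, d(BE,M)=14, d(BE,R)=39/2
step 2: merge (H,I) at d=11, Q=-105; branch lengths H→26/3, I→7/3; new cluster HI
  updated: d(BE,HI)=9, d(HI,M)=16, d(HI,R)=33/2
step 3: merge (BE,HI) at d=9, Q=-66; branch lengths BE→19/4, HI→17/4; new cluster BEHI
  updated: d(BEHI,M)=21/2, d(BEHI,R)=27/2
step 4: merge (BEHI,M) at d=21/2, Q=-41; branch lengths BEHI→7/2, M→7; new cluster BEHIM
  updated: d(BEHIM,R)=10
step 5: merge (BEHIM,R) at d=10; branch lengths BEHIM→5, R→5; new cluster BEHIMR
final tree: ((((B:11/8,E:-3/8):19/4,(H:26/3,I:7/3):17/4):7/2,M:7):5,R:5)
total length: 83/2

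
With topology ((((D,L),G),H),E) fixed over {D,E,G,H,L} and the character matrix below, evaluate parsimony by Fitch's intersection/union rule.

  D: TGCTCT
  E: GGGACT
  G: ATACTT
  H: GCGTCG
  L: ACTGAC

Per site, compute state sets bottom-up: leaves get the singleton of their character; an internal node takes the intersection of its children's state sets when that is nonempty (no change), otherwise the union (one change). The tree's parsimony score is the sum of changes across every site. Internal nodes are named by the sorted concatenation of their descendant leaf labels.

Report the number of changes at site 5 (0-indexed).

[col 0] DL: children D:{T}, L:{A} ∪→ {A,T}; cost 1
[col 0] DGL: children DL:{A,T}, G:{A} ∩→ {A}; cost 0
[col 0] DGHL: children DGL:{A}, H:{G} ∪→ {A,G}; cost 1
[col 0] DEGHL: children DGHL:{A,G}, E:{G} ∩→ {G}; cost 0
[col 1] DL: children D:{G}, L:{C} ∪→ {C,G}; cost 1
[col 1] DGL: children DL:{C,G}, G:{T} ∪→ {C,G,T}; cost 1
[col 1] DGHL: children DGL:{C,G,T}, H:{C} ∩→ {C}; cost 0
[col 1] DEGHL: children DGHL:{C}, E:{G} ∪→ {C,G}; cost 1
[col 2] DL: children D:{C}, L:{T} ∪→ {C,T}; cost 1
[col 2] DGL: children DL:{C,T}, G:{A} ∪→ {A,C,T}; cost 1
[col 2] DGHL: children DGL:{A,C,T}, H:{G} ∪→ {A,C,G,T}; cost 1
[col 2] DEGHL: children DGHL:{A,C,G,T}, E:{G} ∩→ {G}; cost 0
[col 3] DL: children D:{T}, L:{G} ∪→ {G,T}; cost 1
[col 3] DGL: children DL:{G,T}, G:{C} ∪→ {C,G,T}; cost 1
[col 3] DGHL: children DGL:{C,G,T}, H:{T} ∩→ {T}; cost 0
[col 3] DEGHL: children DGHL:{T}, E:{A} ∪→ {A,T}; cost 1
[col 4] DL: children D:{C}, L:{A} ∪→ {A,C}; cost 1
[col 4] DGL: children DL:{A,C}, G:{T} ∪→ {A,C,T}; cost 1
[col 4] DGHL: children DGL:{A,C,T}, H:{C} ∩→ {C}; cost 0
[col 4] DEGHL: children DGHL:{C}, E:{C} ∩→ {C}; cost 0
[col 5] DL: children D:{T}, L:{C} ∪→ {C,T}; cost 1
[col 5] DGL: children DL:{C,T}, G:{T} ∩→ {T}; cost 0
[col 5] DGHL: children DGL:{T}, H:{G} ∪→ {G,T}; cost 1
[col 5] DEGHL: children DGHL:{G,T}, E:{T} ∩→ {T}; cost 0
per-site changes: [2, 3, 3, 3, 2, 2]; total = 15

2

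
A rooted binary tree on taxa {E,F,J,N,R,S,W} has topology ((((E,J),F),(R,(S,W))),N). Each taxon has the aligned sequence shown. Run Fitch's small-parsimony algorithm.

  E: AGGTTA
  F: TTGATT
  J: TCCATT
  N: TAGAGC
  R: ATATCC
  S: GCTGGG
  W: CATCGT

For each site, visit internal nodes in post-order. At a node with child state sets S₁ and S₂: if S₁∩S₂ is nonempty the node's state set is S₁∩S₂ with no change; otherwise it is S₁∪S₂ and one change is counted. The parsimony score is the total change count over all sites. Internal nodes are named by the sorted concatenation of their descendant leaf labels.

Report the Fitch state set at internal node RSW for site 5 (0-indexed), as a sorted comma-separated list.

C,G,T

[col 0] EJ: children E:{A}, J:{T} ∪→ {A,T}; cost 1
[col 0] EFJ: children EJ:{A,T}, F:{T} ∩→ {T}; cost 0
[col 0] SW: children S:{G}, W:{C} ∪→ {C,G}; cost 1
[col 0] RSW: children R:{A}, SW:{C,G} ∪→ {A,C,G}; cost 1
[col 0] EFJRSW: children EFJ:{T}, RSW:{A,C,G} ∪→ {A,C,G,T}; cost 1
[col 0] EFJNRSW: children EFJRSW:{A,C,G,T}, N:{T} ∩→ {T}; cost 0
[col 1] EJ: children E:{G}, J:{C} ∪→ {C,G}; cost 1
[col 1] EFJ: children EJ:{C,G}, F:{T} ∪→ {C,G,T}; cost 1
[col 1] SW: children S:{C}, W:{A} ∪→ {A,C}; cost 1
[col 1] RSW: children R:{T}, SW:{A,C} ∪→ {A,C,T}; cost 1
[col 1] EFJRSW: children EFJ:{C,G,T}, RSW:{A,C,T} ∩→ {C,T}; cost 0
[col 1] EFJNRSW: children EFJRSW:{C,T}, N:{A} ∪→ {A,C,T}; cost 1
[col 2] EJ: children E:{G}, J:{C} ∪→ {C,G}; cost 1
[col 2] EFJ: children EJ:{C,G}, F:{G} ∩→ {G}; cost 0
[col 2] SW: children S:{T}, W:{T} ∩→ {T}; cost 0
[col 2] RSW: children R:{A}, SW:{T} ∪→ {A,T}; cost 1
[col 2] EFJRSW: children EFJ:{G}, RSW:{A,T} ∪→ {A,G,T}; cost 1
[col 2] EFJNRSW: children EFJRSW:{A,G,T}, N:{G} ∩→ {G}; cost 0
[col 3] EJ: children E:{T}, J:{A} ∪→ {A,T}; cost 1
[col 3] EFJ: children EJ:{A,T}, F:{A} ∩→ {A}; cost 0
[col 3] SW: children S:{G}, W:{C} ∪→ {C,G}; cost 1
[col 3] RSW: children R:{T}, SW:{C,G} ∪→ {C,G,T}; cost 1
[col 3] EFJRSW: children EFJ:{A}, RSW:{C,G,T} ∪→ {A,C,G,T}; cost 1
[col 3] EFJNRSW: children EFJRSW:{A,C,G,T}, N:{A} ∩→ {A}; cost 0
[col 4] EJ: children E:{T}, J:{T} ∩→ {T}; cost 0
[col 4] EFJ: children EJ:{T}, F:{T} ∩→ {T}; cost 0
[col 4] SW: children S:{G}, W:{G} ∩→ {G}; cost 0
[col 4] RSW: children R:{C}, SW:{G} ∪→ {C,G}; cost 1
[col 4] EFJRSW: children EFJ:{T}, RSW:{C,G} ∪→ {C,G,T}; cost 1
[col 4] EFJNRSW: children EFJRSW:{C,G,T}, N:{G} ∩→ {G}; cost 0
[col 5] EJ: children E:{A}, J:{T} ∪→ {A,T}; cost 1
[col 5] EFJ: children EJ:{A,T}, F:{T} ∩→ {T}; cost 0
[col 5] SW: children S:{G}, W:{T} ∪→ {G,T}; cost 1
[col 5] RSW: children R:{C}, SW:{G,T} ∪→ {C,G,T}; cost 1
[col 5] EFJRSW: children EFJ:{T}, RSW:{C,G,T} ∩→ {T}; cost 0
[col 5] EFJNRSW: children EFJRSW:{T}, N:{C} ∪→ {C,T}; cost 1
per-site changes: [4, 5, 3, 4, 2, 4]; total = 22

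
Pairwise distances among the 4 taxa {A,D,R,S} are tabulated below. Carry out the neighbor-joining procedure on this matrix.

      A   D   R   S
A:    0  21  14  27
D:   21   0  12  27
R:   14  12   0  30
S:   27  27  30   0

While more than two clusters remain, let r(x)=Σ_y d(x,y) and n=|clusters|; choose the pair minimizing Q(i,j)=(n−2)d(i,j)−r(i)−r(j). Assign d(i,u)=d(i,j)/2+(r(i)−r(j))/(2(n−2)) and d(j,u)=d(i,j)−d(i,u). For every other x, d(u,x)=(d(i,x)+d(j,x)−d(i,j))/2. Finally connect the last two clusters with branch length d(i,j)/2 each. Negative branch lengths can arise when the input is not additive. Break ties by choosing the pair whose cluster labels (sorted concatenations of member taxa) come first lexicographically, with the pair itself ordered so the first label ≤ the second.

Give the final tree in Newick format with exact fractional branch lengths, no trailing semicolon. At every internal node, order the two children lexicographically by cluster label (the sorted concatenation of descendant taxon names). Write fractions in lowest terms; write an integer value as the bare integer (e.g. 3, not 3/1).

iteration 1: select A,S (d=27, Q=-92); attach at lengths (8, 19); label the merged cluster AS
  updated: d(AS,D)=21/2, d(AS,R)=17/2
iteration 2: select AS,D (d=21/2, Q=-31); attach at lengths (7/2, 7); label the merged cluster ADS
  updated: d(ADS,R)=5
iteration 3: select ADS,R (d=5); attach at lengths (5/2, 5/2); label the merged cluster ADRS
final tree: (((A:8,S:19):7/2,D:7):5/2,R:5/2)
total length: 85/2

(((A:8,S:19):7/2,D:7):5/2,R:5/2)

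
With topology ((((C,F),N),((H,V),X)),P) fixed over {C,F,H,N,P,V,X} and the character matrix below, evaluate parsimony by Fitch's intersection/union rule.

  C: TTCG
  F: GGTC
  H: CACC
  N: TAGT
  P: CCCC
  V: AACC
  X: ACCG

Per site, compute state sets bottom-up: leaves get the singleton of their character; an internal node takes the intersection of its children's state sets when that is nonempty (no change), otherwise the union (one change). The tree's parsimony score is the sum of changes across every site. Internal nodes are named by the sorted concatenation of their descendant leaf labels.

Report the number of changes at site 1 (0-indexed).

[col 0] CF: children C:{T}, F:{G} ∪→ {G,T}; cost 1
[col 0] CFN: children CF:{G,T}, N:{T} ∩→ {T}; cost 0
[col 0] HV: children H:{C}, V:{A} ∪→ {A,C}; cost 1
[col 0] HVX: children HV:{A,C}, X:{A} ∩→ {A}; cost 0
[col 0] CFHNVX: children CFN:{T}, HVX:{A} ∪→ {A,T}; cost 1
[col 0] CFHNPVX: children CFHNVX:{A,T}, P:{C} ∪→ {A,C,T}; cost 1
[col 1] CF: children C:{T}, F:{G} ∪→ {G,T}; cost 1
[col 1] CFN: children CF:{G,T}, N:{A} ∪→ {A,G,T}; cost 1
[col 1] HV: children H:{A}, V:{A} ∩→ {A}; cost 0
[col 1] HVX: children HV:{A}, X:{C} ∪→ {A,C}; cost 1
[col 1] CFHNVX: children CFN:{A,G,T}, HVX:{A,C} ∩→ {A}; cost 0
[col 1] CFHNPVX: children CFHNVX:{A}, P:{C} ∪→ {A,C}; cost 1
[col 2] CF: children C:{C}, F:{T} ∪→ {C,T}; cost 1
[col 2] CFN: children CF:{C,T}, N:{G} ∪→ {C,G,T}; cost 1
[col 2] HV: children H:{C}, V:{C} ∩→ {C}; cost 0
[col 2] HVX: children HV:{C}, X:{C} ∩→ {C}; cost 0
[col 2] CFHNVX: children CFN:{C,G,T}, HVX:{C} ∩→ {C}; cost 0
[col 2] CFHNPVX: children CFHNVX:{C}, P:{C} ∩→ {C}; cost 0
[col 3] CF: children C:{G}, F:{C} ∪→ {C,G}; cost 1
[col 3] CFN: children CF:{C,G}, N:{T} ∪→ {C,G,T}; cost 1
[col 3] HV: children H:{C}, V:{C} ∩→ {C}; cost 0
[col 3] HVX: children HV:{C}, X:{G} ∪→ {C,G}; cost 1
[col 3] CFHNVX: children CFN:{C,G,T}, HVX:{C,G} ∩→ {C,G}; cost 0
[col 3] CFHNPVX: children CFHNVX:{C,G}, P:{C} ∩→ {C}; cost 0
per-site changes: [4, 4, 2, 3]; total = 13

4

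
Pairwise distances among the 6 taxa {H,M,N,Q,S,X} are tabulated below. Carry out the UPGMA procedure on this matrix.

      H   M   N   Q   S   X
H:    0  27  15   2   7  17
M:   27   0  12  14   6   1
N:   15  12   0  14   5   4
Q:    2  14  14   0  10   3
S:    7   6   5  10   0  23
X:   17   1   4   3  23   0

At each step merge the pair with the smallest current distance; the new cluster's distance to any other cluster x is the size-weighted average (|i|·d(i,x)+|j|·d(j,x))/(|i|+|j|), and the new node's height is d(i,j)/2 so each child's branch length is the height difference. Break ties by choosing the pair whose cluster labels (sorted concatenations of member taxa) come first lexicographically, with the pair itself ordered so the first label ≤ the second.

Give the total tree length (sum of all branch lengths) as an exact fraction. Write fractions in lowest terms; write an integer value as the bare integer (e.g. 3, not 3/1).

23

1. join M+X (d=1) ⇒ MX; edges |M|=1/2, |X|=1/2
  updated: d(H,MX)=22, d(MX,N)=8, d(MX,Q)=17/2, d(MX,S)=29/2
2. join H+Q (d=2) ⇒ HQ; edges |H|=1, |Q|=1
  updated: d(HQ,MX)=61/4, d(HQ,N)=29/2, d(HQ,S)=17/2
3. join N+S (d=5) ⇒ NS; edges |N|=5/2, |S|=5/2
  updated: d(HQ,NS)=23/2, d(MX,NS)=45/4
4. join MX+NS (d=45/4) ⇒ MNSX; edges |MX|=41/8, |NS|=25/8
  updated: d(HQ,MNSX)=107/8
5. join HQ+MNSX (d=107/8) ⇒ HMNQSX; edges |HQ|=91/16, |MNSX|=17/16
final tree: ((H:1,Q:1):91/16,((M:1/2,X:1/2):41/8,(N:5/2,S:5/2):25/8):17/16)
total length: 23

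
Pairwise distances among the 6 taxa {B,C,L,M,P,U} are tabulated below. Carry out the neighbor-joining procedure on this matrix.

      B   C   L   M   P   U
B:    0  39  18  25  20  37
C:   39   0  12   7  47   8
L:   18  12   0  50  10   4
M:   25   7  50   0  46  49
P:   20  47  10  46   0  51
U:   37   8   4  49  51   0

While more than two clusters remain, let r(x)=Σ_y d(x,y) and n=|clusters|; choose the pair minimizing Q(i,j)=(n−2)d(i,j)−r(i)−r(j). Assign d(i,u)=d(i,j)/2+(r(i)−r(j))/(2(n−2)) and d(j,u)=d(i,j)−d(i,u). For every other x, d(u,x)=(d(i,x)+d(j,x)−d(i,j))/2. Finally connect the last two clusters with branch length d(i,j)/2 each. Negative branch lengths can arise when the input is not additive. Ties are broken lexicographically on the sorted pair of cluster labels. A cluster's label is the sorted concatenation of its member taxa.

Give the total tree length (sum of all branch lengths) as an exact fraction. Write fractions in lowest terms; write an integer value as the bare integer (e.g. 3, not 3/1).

step 1: merge (C,M) at d=7, Q=-262; branch lengths C→-9/2, M→23/2; new cluster CM
  updated: d(B,CM)=57/2, d(CM,L)=55/2, d(CM,P)=43, d(CM,U)=25
step 2: merge (B,P) at d=20, Q=-335/2; branch lengths B→79/12, P→161/12; new cluster BP
  updated: d(BP,CM)=103/4, d(BP,L)=4, d(BP,U)=34
step 3: merge (BP,L) at d=4, Q=-365/4; branch lengths BP→145/16, L→-81/16; new cluster BLP
  updated: d(BLP,CM)=197/8, d(BLP,U)=17
step 4: merge (BLP,CM) at d=197/8, Q=-533/8; branch lengths BLP→133/16, CM→261/16; new cluster BCLMP
  updated: d(BCLMP,U)=139/16
step 5: merge (BCLMP,U) at d=139/16; branch lengths BCLMP→139/32, U→139/32; new cluster BCLMPU
final tree: ((((B:79/12,P:161/12):145/16,L:-81/16):133/16,(C:-9/2,M:23/2):261/16):139/32,U:139/32)
total length: 1029/16

1029/16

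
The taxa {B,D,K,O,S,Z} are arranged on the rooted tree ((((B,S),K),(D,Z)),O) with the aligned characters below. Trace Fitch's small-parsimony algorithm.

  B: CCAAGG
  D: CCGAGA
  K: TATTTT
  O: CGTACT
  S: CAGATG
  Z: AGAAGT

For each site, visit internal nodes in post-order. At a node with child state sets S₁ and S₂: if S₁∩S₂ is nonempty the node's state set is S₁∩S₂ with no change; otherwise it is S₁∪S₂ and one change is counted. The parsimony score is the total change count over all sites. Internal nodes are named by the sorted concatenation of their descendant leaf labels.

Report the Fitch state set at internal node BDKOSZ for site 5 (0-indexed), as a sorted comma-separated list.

site 0, node BS: B={C} ∩ S={C} → {C} (+0)
site 0, node BKS: BS={C} ∪ K={T} → {C,T} (+1)
site 0, node DZ: D={C} ∪ Z={A} → {A,C} (+1)
site 0, node BDKSZ: BKS={C,T} ∩ DZ={A,C} → {C} (+0)
site 0, node BDKOSZ: BDKSZ={C} ∩ O={C} → {C} (+0)
site 1, node BS: B={C} ∪ S={A} → {A,C} (+1)
site 1, node BKS: BS={A,C} ∩ K={A} → {A} (+0)
site 1, node DZ: D={C} ∪ Z={G} → {C,G} (+1)
site 1, node BDKSZ: BKS={A} ∪ DZ={C,G} → {A,C,G} (+1)
site 1, node BDKOSZ: BDKSZ={A,C,G} ∩ O={G} → {G} (+0)
site 2, node BS: B={A} ∪ S={G} → {A,G} (+1)
site 2, node BKS: BS={A,G} ∪ K={T} → {A,G,T} (+1)
site 2, node DZ: D={G} ∪ Z={A} → {A,G} (+1)
site 2, node BDKSZ: BKS={A,G,T} ∩ DZ={A,G} → {A,G} (+0)
site 2, node BDKOSZ: BDKSZ={A,G} ∪ O={T} → {A,G,T} (+1)
site 3, node BS: B={A} ∩ S={A} → {A} (+0)
site 3, node BKS: BS={A} ∪ K={T} → {A,T} (+1)
site 3, node DZ: D={A} ∩ Z={A} → {A} (+0)
site 3, node BDKSZ: BKS={A,T} ∩ DZ={A} → {A} (+0)
site 3, node BDKOSZ: BDKSZ={A} ∩ O={A} → {A} (+0)
site 4, node BS: B={G} ∪ S={T} → {G,T} (+1)
site 4, node BKS: BS={G,T} ∩ K={T} → {T} (+0)
site 4, node DZ: D={G} ∩ Z={G} → {G} (+0)
site 4, node BDKSZ: BKS={T} ∪ DZ={G} → {G,T} (+1)
site 4, node BDKOSZ: BDKSZ={G,T} ∪ O={C} → {C,G,T} (+1)
site 5, node BS: B={G} ∩ S={G} → {G} (+0)
site 5, node BKS: BS={G} ∪ K={T} → {G,T} (+1)
site 5, node DZ: D={A} ∪ Z={T} → {A,T} (+1)
site 5, node BDKSZ: BKS={G,T} ∩ DZ={A,T} → {T} (+0)
site 5, node BDKOSZ: BDKSZ={T} ∩ O={T} → {T} (+0)
per-site changes: [2, 3, 4, 1, 3, 2]; total = 15

T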